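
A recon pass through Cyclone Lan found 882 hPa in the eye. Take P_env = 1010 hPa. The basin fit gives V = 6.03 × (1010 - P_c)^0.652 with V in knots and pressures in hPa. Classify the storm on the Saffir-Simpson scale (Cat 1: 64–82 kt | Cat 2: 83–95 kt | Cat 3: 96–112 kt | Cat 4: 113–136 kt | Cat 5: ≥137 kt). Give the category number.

ΔP = 1010 − 882 = 128 hPa.
V ≈ 6.03 × 128^0.652 = 6.03 × 23.65 ≈ 143 kt.
143 kt falls in the Category 5 band.

5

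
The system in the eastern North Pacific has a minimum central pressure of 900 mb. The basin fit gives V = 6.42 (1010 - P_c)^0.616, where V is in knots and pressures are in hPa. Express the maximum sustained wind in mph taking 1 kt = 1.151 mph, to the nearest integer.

134 mph

ΔP = 1010 − 900 = 110 mb.
V ≈ 6.42 × 110^0.616 = 6.42 × 18.092 ≈ 116.154 kt.
116.154 × 1.151 ≈ 133.69 mph → 134 mph.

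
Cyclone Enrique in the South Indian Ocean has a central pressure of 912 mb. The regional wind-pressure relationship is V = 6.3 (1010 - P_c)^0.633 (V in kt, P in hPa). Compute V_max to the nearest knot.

115 kt

ΔP = 1010 − 912 = 98 mb.
98^0.633 ≈ 18.216.
V ≈ 6.3 × 18.216 ≈ 114.8 kt.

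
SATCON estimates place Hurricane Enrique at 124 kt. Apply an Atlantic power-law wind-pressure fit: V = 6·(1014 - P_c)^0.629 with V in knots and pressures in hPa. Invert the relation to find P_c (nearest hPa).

ΔP = (V / 6)^(1/0.629) = (124/6)^1.590.
124/6 = 20.667; 20.667^1.590 ≈ 123.32 hPa.
P_c = 1014 − 123.32 = 890.68 ≈ 891 hPa.

891 hPa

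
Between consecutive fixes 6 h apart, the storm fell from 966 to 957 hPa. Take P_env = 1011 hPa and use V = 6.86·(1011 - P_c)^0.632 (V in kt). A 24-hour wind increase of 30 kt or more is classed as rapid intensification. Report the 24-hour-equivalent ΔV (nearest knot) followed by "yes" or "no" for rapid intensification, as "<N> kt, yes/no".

37 kt, yes

V₁: ΔP = 45, V ≈ 6.86 × 45^0.632 ≈ 76.06 kt.
V₂: ΔP = 54, V ≈ 6.86 × 54^0.632 ≈ 85.35 kt.
ΔV over 6 h = 9.29 kt → 24 h equivalent = 9.29 × 24/6 ≈ 37.16 kt.
37 kt ≥ 30 kt ⇒ rapid intensification.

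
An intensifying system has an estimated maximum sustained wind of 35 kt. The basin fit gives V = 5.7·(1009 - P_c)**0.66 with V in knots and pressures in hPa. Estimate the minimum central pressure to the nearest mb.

ΔP = (V / 5.7)^(1/0.66) = (35/5.7)^1.515.
35/5.7 = 6.140; 6.140^1.515 ≈ 15.64 mb.
P_c = 1009 − 15.64 = 993.36 ≈ 993 mb.

993 mb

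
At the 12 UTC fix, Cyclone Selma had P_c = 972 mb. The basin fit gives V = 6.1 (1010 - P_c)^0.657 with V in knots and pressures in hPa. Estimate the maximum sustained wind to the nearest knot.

67 kt

ΔP = 1010 − 972 = 38 mb.
38^0.657 ≈ 10.912.
V ≈ 6.1 × 10.912 ≈ 66.6 kt.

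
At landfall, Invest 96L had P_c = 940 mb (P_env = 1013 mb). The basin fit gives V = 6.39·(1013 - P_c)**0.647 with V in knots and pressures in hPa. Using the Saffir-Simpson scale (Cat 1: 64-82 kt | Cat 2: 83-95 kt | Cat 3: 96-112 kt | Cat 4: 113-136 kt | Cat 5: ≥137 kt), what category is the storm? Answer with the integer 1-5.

3

ΔP = 1013 − 940 = 73 mb.
V ≈ 6.39 × 73^0.647 = 6.39 × 16.05 ≈ 103 kt.
103 kt falls in the Category 3 band.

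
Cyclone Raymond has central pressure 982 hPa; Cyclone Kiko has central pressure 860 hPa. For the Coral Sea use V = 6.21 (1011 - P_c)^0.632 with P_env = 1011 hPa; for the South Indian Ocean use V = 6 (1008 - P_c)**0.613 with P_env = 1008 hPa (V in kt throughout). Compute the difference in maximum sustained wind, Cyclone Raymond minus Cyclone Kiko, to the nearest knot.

-76 kt

Cyclone Raymond: ΔP = 29; V ≈ 6.21 × 29^0.632 ≈ 52.16 kt.
Cyclone Kiko: ΔP = 148; V ≈ 6 × 148^0.613 ≈ 128.39 kt.
Difference ≈ 52.16 − 128.39 = -76.23 → -76 kt.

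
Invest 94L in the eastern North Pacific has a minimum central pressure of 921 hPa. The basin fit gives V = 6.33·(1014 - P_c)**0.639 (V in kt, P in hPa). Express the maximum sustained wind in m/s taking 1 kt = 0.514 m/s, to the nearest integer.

59 m/s

ΔP = 1014 − 921 = 93 hPa.
V ≈ 6.33 × 93^0.639 = 6.33 × 18.108 ≈ 114.621 kt.
114.621 × 0.514 ≈ 58.92 m/s → 59 m/s.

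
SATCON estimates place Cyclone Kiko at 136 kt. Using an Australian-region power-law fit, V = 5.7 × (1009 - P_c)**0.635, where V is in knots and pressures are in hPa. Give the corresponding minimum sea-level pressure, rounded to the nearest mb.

ΔP = (V / 5.7)^(1/0.635) = (136/5.7)^1.575.
136/5.7 = 23.860; 23.860^1.575 ≈ 147.76 mb.
P_c = 1009 − 147.76 = 861.24 ≈ 861 mb.

861 mb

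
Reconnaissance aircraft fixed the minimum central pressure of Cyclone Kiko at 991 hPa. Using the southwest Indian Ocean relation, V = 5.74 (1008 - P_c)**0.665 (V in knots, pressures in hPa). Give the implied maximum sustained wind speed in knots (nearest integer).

38 kt

ΔP = 1008 − 991 = 17 hPa.
17^0.665 ≈ 6.580.
V ≈ 5.74 × 6.580 ≈ 37.8 kt.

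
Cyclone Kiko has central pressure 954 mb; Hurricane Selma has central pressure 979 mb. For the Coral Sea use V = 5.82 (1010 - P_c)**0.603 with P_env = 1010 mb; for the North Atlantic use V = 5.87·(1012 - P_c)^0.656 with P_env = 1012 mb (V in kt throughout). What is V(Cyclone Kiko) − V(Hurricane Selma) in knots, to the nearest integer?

Cyclone Kiko: ΔP = 56; V ≈ 5.82 × 56^0.603 ≈ 65.93 kt.
Hurricane Selma: ΔP = 33; V ≈ 5.87 × 33^0.656 ≈ 58.18 kt.
Difference ≈ 65.93 − 58.18 = 7.75 → 8 kt.

8 kt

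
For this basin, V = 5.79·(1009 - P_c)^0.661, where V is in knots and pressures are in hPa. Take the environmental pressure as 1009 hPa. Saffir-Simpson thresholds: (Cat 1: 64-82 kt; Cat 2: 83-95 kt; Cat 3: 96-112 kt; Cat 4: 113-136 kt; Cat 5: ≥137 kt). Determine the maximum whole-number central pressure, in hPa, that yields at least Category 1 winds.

Category 1 begins at V = 64 kt.
Required ΔP = (64/5.79)^(1/0.661) = 11.054^1.513 ≈ 37.90 hPa.
P_c ≤ 1009 − 37.90 = 971.10, so the highest integer P_c is 971 hPa.

971 hPa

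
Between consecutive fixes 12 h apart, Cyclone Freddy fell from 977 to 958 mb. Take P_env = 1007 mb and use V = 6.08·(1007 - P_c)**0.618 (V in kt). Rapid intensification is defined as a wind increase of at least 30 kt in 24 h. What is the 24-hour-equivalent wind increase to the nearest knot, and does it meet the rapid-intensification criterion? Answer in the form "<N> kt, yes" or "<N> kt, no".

V₁: ΔP = 30, V ≈ 6.08 × 30^0.618 ≈ 49.75 kt.
V₂: ΔP = 49, V ≈ 6.08 × 49^0.618 ≈ 67.37 kt.
ΔV over 12 h = 17.62 kt → 24 h equivalent = 17.62 × 24/12 ≈ 35.24 kt.
35 kt ≥ 30 kt ⇒ rapid intensification.

35 kt, yes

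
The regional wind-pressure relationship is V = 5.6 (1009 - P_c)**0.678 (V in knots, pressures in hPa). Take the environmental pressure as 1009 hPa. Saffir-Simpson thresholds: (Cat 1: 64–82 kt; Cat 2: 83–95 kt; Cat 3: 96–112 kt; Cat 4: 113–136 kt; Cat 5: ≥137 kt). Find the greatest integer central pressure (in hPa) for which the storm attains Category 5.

Category 5 begins at V = 137 kt.
Required ΔP = (137/5.6)^(1/0.678) = 24.464^1.475 ≈ 111.68 hPa.
P_c ≤ 1009 − 111.68 = 897.32, so the highest integer P_c is 897 hPa.

897 hPa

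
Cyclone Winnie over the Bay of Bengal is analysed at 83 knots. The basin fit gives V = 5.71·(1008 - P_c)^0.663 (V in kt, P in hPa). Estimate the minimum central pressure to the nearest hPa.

951 hPa

ΔP = (V / 5.71)^(1/0.663) = (83/5.71)^1.508.
83/5.71 = 14.536; 14.536^1.508 ≈ 56.66 hPa.
P_c = 1008 − 56.66 = 951.34 ≈ 951 hPa.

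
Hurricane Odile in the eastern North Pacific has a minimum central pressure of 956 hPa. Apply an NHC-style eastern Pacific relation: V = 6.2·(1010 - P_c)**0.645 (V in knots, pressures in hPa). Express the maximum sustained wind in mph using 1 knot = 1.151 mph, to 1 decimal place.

93.5 mph

ΔP = 1010 − 956 = 54 hPa.
V ≈ 6.2 × 54^0.645 = 6.2 × 13.104 ≈ 81.243 kt.
81.243 × 1.151 ≈ 93.51 mph → 93.5 mph.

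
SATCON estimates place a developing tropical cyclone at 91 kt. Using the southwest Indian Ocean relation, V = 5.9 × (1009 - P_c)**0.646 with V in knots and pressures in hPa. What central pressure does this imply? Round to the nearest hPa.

940 hPa

ΔP = (V / 5.9)^(1/0.646) = (91/5.9)^1.548.
91/5.9 = 15.424; 15.424^1.548 ≈ 69.07 hPa.
P_c = 1009 − 69.07 = 939.93 ≈ 940 hPa.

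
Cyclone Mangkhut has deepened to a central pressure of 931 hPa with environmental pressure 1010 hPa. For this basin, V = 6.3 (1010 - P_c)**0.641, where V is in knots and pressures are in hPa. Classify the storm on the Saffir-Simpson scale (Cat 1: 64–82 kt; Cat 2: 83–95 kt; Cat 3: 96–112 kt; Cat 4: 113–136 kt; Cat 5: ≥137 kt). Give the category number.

ΔP = 1010 − 931 = 79 hPa.
V ≈ 6.3 × 79^0.641 = 6.3 × 16.46 ≈ 104 kt.
104 kt falls in the Category 3 band.

3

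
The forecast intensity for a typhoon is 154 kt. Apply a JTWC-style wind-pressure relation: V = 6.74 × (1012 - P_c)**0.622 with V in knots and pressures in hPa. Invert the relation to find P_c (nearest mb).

859 mb

ΔP = (V / 6.74)^(1/0.622) = (154/6.74)^1.608.
154/6.74 = 22.849; 22.849^1.608 ≈ 152.99 mb.
P_c = 1012 − 152.99 = 859.01 ≈ 859 mb.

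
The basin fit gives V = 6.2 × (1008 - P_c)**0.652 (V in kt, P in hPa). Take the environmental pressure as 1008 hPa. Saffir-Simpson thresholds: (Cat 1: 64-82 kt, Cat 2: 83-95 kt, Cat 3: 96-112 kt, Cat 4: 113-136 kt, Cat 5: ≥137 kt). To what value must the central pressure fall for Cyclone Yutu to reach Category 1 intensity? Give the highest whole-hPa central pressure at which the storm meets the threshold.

Category 1 begins at V = 64 kt.
Required ΔP = (64/6.2)^(1/0.652) = 10.323^1.534 ≈ 35.88 hPa.
P_c ≤ 1008 − 35.88 = 972.12, so the highest integer P_c is 972 hPa.

972 hPa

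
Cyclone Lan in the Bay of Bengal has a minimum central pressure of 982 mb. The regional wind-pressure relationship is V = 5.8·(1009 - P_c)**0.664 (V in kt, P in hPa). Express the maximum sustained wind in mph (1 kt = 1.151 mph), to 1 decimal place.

ΔP = 1009 − 982 = 27 mb.
V ≈ 5.8 × 27^0.664 = 5.8 × 8.921 ≈ 51.743 kt.
51.743 × 1.151 ≈ 59.56 mph → 59.6 mph.

59.6 mph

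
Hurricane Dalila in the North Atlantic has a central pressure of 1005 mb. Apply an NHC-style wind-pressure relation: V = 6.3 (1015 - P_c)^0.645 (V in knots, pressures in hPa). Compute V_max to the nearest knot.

ΔP = 1015 − 1005 = 10 mb.
10^0.645 ≈ 4.416.
V ≈ 6.3 × 4.416 ≈ 27.8 kt.

28 kt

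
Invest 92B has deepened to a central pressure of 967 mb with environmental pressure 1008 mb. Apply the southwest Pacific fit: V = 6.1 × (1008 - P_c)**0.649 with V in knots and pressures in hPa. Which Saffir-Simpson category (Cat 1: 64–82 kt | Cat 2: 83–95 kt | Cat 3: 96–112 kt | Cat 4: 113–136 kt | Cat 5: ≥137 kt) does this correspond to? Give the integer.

1

ΔP = 1008 − 967 = 41 mb.
V ≈ 6.1 × 41^0.649 = 6.1 × 11.14 ≈ 68 kt.
68 kt falls in the Category 1 band.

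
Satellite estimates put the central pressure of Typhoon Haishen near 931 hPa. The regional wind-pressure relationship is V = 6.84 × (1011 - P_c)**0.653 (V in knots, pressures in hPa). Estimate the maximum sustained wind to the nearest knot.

120 kt

ΔP = 1011 − 931 = 80 hPa.
80^0.653 ≈ 17.487.
V ≈ 6.84 × 17.487 ≈ 119.6 kt.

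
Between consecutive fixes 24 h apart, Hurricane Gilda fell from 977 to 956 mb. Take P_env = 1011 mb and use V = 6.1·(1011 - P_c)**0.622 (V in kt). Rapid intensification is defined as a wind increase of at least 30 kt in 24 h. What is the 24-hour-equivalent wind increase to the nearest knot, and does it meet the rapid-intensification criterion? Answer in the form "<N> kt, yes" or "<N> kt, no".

19 kt, no

V₁: ΔP = 34, V ≈ 6.1 × 34^0.622 ≈ 54.69 kt.
V₂: ΔP = 55, V ≈ 6.1 × 55^0.622 ≈ 73.76 kt.
ΔV over 24 h = 19.07 kt → 24 h equivalent = 19.07 × 24/24 ≈ 19.07 kt.
19 kt < 30 kt ⇒ not rapid intensification.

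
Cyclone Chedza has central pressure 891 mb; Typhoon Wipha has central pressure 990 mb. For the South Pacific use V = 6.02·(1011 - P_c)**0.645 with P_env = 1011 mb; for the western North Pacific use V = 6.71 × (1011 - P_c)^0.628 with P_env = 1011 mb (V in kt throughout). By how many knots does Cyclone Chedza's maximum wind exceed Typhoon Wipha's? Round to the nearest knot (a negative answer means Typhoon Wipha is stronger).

Cyclone Chedza: ΔP = 120; V ≈ 6.02 × 120^0.645 ≈ 132.03 kt.
Typhoon Wipha: ΔP = 21; V ≈ 6.71 × 21^0.628 ≈ 45.40 kt.
Difference ≈ 132.03 − 45.40 = 86.63 → 87 kt.

87 kt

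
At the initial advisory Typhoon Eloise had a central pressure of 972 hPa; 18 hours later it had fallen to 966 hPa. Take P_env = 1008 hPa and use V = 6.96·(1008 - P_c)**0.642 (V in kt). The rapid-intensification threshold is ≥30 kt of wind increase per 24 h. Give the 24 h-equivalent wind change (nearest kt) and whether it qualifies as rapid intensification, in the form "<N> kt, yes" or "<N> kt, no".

V₁: ΔP = 36, V ≈ 6.96 × 36^0.642 ≈ 69.46 kt.
V₂: ΔP = 42, V ≈ 6.96 × 42^0.642 ≈ 76.69 kt.
ΔV over 18 h = 7.23 kt → 24 h equivalent = 7.23 × 24/18 ≈ 9.64 kt.
10 kt < 30 kt ⇒ not rapid intensification.

10 kt, no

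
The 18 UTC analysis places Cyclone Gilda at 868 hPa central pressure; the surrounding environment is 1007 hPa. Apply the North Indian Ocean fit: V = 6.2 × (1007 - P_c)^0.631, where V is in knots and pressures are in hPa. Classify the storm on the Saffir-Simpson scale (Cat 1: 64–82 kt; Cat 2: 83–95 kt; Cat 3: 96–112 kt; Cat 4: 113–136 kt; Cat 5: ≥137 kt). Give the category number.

5

ΔP = 1007 − 868 = 139 hPa.
V ≈ 6.2 × 139^0.631 = 6.2 × 22.50 ≈ 140 kt.
140 kt falls in the Category 5 band.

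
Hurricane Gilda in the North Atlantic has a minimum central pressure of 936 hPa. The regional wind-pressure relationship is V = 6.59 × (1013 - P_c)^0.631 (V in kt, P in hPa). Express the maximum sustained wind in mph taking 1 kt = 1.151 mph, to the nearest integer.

118 mph

ΔP = 1013 − 936 = 77 hPa.
V ≈ 6.59 × 77^0.631 = 6.59 × 15.502 ≈ 102.155 kt.
102.155 × 1.151 ≈ 117.58 mph → 118 mph.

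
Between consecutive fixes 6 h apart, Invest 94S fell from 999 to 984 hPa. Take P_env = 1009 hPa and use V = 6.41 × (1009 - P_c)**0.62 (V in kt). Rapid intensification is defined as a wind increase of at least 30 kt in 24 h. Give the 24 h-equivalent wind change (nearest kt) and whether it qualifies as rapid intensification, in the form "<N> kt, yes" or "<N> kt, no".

V₁: ΔP = 10, V ≈ 6.41 × 10^0.62 ≈ 26.72 kt.
V₂: ΔP = 25, V ≈ 6.41 × 25^0.62 ≈ 47.16 kt.
ΔV over 6 h = 20.44 kt → 24 h equivalent = 20.44 × 24/6 ≈ 81.76 kt.
82 kt ≥ 30 kt ⇒ rapid intensification.

82 kt, yes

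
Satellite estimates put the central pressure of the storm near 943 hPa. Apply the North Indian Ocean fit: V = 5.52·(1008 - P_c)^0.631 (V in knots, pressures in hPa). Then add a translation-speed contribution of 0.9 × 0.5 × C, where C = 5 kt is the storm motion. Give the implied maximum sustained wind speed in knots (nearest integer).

ΔP = 1008 − 943 = 65 hPa.
65^0.631 ≈ 13.930.
V ≈ 5.52 × 13.930 ≈ 76.9 kt.
Translation term: 0.9 × 0.5 × 5 = 2.25 kt.
Corrected V ≈ 79.15 kt → 79 kt.

79 kt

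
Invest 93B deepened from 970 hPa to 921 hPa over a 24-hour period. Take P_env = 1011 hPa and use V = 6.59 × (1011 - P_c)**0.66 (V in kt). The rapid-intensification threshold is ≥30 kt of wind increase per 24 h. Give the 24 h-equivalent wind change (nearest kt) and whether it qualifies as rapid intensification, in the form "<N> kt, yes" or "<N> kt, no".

52 kt, yes

V₁: ΔP = 41, V ≈ 6.59 × 41^0.66 ≈ 76.44 kt.
V₂: ΔP = 90, V ≈ 6.59 × 90^0.66 ≈ 128.44 kt.
ΔV over 24 h = 52.00 kt → 24 h equivalent = 52.00 × 24/24 ≈ 52.00 kt.
52 kt ≥ 30 kt ⇒ rapid intensification.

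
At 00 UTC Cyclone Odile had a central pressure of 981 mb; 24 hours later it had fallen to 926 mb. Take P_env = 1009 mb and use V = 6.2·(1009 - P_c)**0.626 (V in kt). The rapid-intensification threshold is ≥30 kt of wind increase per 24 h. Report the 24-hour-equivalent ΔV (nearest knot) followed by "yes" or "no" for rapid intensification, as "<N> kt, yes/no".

49 kt, yes

V₁: ΔP = 28, V ≈ 6.2 × 28^0.626 ≈ 49.92 kt.
V₂: ΔP = 83, V ≈ 6.2 × 83^0.626 ≈ 98.57 kt.
ΔV over 24 h = 48.65 kt → 24 h equivalent = 48.65 × 24/24 ≈ 48.65 kt.
49 kt ≥ 30 kt ⇒ rapid intensification.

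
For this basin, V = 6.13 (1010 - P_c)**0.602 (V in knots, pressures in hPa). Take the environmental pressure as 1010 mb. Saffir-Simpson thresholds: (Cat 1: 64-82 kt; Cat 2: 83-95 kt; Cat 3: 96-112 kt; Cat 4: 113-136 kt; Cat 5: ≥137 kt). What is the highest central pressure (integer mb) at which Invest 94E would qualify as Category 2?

Category 2 begins at V = 83 kt.
Required ΔP = (83/6.13)^(1/0.602) = 13.540^1.661 ≈ 75.82 mb.
P_c ≤ 1010 − 75.82 = 934.18, so the highest integer P_c is 934 mb.

934 mb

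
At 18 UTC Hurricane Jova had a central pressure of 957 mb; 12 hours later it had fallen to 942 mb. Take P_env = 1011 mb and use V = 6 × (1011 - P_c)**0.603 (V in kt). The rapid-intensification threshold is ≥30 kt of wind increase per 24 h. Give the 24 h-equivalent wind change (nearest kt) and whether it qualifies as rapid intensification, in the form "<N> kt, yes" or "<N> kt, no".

V₁: ΔP = 54, V ≈ 6 × 54^0.603 ≈ 66.49 kt.
V₂: ΔP = 69, V ≈ 6 × 69^0.603 ≈ 77.09 kt.
ΔV over 12 h = 10.60 kt → 24 h equivalent = 10.60 × 24/12 ≈ 21.20 kt.
21 kt < 30 kt ⇒ not rapid intensification.

21 kt, no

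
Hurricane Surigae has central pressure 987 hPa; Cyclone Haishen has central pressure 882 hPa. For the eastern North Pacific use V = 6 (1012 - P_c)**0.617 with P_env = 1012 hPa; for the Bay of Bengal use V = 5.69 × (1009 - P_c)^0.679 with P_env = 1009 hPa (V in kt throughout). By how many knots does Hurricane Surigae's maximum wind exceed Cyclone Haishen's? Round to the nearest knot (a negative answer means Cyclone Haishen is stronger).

-109 kt

Hurricane Surigae: ΔP = 25; V ≈ 6 × 25^0.617 ≈ 43.72 kt.
Cyclone Haishen: ΔP = 127; V ≈ 5.69 × 127^0.679 ≈ 152.61 kt.
Difference ≈ 43.72 − 152.61 = -108.89 → -109 kt.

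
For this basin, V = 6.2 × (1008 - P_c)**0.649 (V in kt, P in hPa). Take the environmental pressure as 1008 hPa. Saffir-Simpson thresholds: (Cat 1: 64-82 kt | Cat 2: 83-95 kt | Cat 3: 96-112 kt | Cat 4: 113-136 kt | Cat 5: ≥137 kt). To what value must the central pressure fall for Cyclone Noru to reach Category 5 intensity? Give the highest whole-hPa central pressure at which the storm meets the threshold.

Category 5 begins at V = 137 kt.
Required ΔP = (137/6.2)^(1/0.649) = 22.097^1.541 ≈ 117.87 hPa.
P_c ≤ 1008 − 117.87 = 890.13, so the highest integer P_c is 890 hPa.

890 hPa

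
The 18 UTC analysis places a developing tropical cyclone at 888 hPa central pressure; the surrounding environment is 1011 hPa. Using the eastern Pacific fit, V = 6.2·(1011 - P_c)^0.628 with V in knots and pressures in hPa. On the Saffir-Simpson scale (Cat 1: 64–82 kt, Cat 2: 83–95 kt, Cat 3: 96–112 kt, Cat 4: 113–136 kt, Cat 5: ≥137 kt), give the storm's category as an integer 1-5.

ΔP = 1011 − 888 = 123 hPa.
V ≈ 6.2 × 123^0.628 = 6.2 × 20.53 ≈ 127 kt.
127 kt falls in the Category 4 band.

4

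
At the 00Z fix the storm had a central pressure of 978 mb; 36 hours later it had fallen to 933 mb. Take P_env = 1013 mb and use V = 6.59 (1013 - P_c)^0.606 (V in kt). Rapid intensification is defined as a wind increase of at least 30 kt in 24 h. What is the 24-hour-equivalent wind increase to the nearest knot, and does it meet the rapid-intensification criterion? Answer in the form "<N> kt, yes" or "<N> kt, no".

V₁: ΔP = 35, V ≈ 6.59 × 35^0.606 ≈ 56.83 kt.
V₂: ΔP = 80, V ≈ 6.59 × 80^0.606 ≈ 93.79 kt.
ΔV over 36 h = 36.96 kt → 24 h equivalent = 36.96 × 24/36 ≈ 24.64 kt.
25 kt < 30 kt ⇒ not rapid intensification.

25 kt, no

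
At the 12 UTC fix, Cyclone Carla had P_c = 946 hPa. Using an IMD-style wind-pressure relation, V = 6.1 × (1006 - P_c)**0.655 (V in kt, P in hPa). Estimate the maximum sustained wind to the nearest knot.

89 kt

ΔP = 1006 − 946 = 60 hPa.
60^0.655 ≈ 14.611.
V ≈ 6.1 × 14.611 ≈ 89.1 kt.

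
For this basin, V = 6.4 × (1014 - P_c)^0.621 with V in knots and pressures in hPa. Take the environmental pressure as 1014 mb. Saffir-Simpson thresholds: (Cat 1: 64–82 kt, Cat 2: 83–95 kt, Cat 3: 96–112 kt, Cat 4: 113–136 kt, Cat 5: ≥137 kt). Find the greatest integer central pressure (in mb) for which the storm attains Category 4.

912 mb

Category 4 begins at V = 113 kt.
Required ΔP = (113/6.4)^(1/0.621) = 17.656^1.610 ≈ 101.83 mb.
P_c ≤ 1014 − 101.83 = 912.17, so the highest integer P_c is 912 mb.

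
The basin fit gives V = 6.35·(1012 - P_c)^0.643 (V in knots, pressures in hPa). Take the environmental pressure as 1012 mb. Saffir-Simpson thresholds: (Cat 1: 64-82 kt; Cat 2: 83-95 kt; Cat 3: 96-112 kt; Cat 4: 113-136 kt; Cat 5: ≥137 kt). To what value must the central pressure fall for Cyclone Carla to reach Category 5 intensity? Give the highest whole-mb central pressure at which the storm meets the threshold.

893 mb

Category 5 begins at V = 137 kt.
Required ΔP = (137/6.35)^(1/0.643) = 21.575^1.555 ≈ 118.73 mb.
P_c ≤ 1012 − 118.73 = 893.27, so the highest integer P_c is 893 mb.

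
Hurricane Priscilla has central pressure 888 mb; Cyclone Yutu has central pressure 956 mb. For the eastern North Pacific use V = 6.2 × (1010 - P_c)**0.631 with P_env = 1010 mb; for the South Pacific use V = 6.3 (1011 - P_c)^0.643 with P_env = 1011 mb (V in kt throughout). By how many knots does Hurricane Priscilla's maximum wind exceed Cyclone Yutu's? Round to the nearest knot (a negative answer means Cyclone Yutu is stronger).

Hurricane Priscilla: ΔP = 122; V ≈ 6.2 × 122^0.631 ≈ 128.49 kt.
Cyclone Yutu: ΔP = 55; V ≈ 6.3 × 55^0.643 ≈ 82.87 kt.
Difference ≈ 128.49 − 82.87 = 45.62 → 46 kt.

46 kt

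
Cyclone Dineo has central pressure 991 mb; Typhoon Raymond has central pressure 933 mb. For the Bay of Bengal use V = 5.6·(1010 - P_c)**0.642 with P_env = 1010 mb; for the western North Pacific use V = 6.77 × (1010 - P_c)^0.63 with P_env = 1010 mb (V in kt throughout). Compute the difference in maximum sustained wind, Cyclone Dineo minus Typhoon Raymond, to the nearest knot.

-67 kt

Cyclone Dineo: ΔP = 19; V ≈ 5.6 × 19^0.642 ≈ 37.08 kt.
Typhoon Raymond: ΔP = 77; V ≈ 6.77 × 77^0.63 ≈ 104.49 kt.
Difference ≈ 37.08 − 104.49 = -67.41 → -67 kt.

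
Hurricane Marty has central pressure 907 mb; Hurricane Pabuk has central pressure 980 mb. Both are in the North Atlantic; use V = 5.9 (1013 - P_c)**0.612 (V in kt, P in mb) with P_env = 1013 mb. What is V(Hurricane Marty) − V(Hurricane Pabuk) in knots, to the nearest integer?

52 kt

Hurricane Marty: ΔP = 106; V ≈ 5.9 × 106^0.612 ≈ 102.41 kt.
Hurricane Pabuk: ΔP = 33; V ≈ 5.9 × 33^0.612 ≈ 50.14 kt.
Difference ≈ 102.41 − 50.14 = 52.27 → 52 kt.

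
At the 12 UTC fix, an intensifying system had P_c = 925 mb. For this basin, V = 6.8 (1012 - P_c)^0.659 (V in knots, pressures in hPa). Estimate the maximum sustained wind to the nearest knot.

ΔP = 1012 − 925 = 87 mb.
87^0.659 ≈ 18.973.
V ≈ 6.8 × 18.973 ≈ 129.0 kt.

129 kt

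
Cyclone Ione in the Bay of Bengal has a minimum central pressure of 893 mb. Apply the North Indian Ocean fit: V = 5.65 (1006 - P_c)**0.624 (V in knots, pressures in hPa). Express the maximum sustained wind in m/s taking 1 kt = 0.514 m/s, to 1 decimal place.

ΔP = 1006 − 893 = 113 mb.
V ≈ 5.65 × 113^0.624 = 5.65 × 19.104 ≈ 107.937 kt.
107.937 × 0.514 ≈ 55.48 m/s → 55.5 m/s.

55.5 m/s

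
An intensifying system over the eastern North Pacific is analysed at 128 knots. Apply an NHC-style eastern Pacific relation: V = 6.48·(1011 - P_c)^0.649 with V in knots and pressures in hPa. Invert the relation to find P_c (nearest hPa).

ΔP = (V / 6.48)^(1/0.649) = (128/6.48)^1.541.
128/6.48 = 19.753; 19.753^1.541 ≈ 99.16 hPa.
P_c = 1011 − 99.16 = 911.84 ≈ 912 hPa.

912 hPa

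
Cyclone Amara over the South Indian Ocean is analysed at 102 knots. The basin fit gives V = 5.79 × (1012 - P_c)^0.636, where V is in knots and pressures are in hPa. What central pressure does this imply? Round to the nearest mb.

ΔP = (V / 5.79)^(1/0.636) = (102/5.79)^1.572.
102/5.79 = 17.617; 17.617^1.572 ≈ 90.99 mb.
P_c = 1012 − 90.99 = 921.01 ≈ 921 mb.

921 mb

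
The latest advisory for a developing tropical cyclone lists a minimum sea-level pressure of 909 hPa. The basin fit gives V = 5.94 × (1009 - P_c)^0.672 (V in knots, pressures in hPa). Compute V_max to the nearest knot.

131 kt

ΔP = 1009 − 909 = 100 hPa.
100^0.672 ≈ 22.080.
V ≈ 5.94 × 22.080 ≈ 131.2 kt.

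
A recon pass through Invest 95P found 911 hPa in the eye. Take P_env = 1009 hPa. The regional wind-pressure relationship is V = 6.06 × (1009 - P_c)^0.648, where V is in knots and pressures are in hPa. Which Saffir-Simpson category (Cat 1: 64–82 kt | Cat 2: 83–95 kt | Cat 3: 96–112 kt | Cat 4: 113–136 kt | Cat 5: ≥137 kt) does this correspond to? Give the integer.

ΔP = 1009 − 911 = 98 hPa.
V ≈ 6.06 × 98^0.648 = 6.06 × 19.51 ≈ 118 kt.
118 kt falls in the Category 4 band.

4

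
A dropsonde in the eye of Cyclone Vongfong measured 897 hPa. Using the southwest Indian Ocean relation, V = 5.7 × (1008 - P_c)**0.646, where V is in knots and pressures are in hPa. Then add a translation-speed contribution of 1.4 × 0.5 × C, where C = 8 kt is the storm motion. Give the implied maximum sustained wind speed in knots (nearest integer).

125 kt

ΔP = 1008 − 897 = 111 hPa.
111^0.646 ≈ 20.955.
V ≈ 5.7 × 20.955 ≈ 119.4 kt.
Translation term: 1.4 × 0.5 × 8 = 5.6 kt.
Corrected V ≈ 125 kt → 125 kt.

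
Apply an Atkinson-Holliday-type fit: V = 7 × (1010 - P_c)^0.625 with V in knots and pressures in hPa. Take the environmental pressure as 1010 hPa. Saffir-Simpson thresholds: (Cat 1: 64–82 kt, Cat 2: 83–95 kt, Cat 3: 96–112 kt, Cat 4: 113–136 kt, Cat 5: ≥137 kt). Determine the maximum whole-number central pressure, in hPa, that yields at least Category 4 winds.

924 hPa

Category 4 begins at V = 113 kt.
Required ΔP = (113/7)^(1/0.625) = 16.143^1.600 ≈ 85.66 hPa.
P_c ≤ 1010 − 85.66 = 924.34, so the highest integer P_c is 924 hPa.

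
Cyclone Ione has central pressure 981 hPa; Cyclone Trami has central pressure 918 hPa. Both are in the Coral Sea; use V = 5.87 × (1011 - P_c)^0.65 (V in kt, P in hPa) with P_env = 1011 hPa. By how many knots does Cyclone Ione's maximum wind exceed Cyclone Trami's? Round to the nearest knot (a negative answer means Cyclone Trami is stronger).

-58 kt

Cyclone Ione: ΔP = 30; V ≈ 5.87 × 30^0.65 ≈ 53.55 kt.
Cyclone Trami: ΔP = 93; V ≈ 5.87 × 93^0.65 ≈ 111.73 kt.
Difference ≈ 53.55 − 111.73 = -58.18 → -58 kt.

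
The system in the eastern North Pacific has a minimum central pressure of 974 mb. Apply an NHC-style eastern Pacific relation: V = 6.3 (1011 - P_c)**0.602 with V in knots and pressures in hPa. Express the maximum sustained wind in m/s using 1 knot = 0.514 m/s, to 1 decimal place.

ΔP = 1011 − 974 = 37 mb.
V ≈ 6.3 × 37^0.602 = 6.3 × 8.791 ≈ 55.386 kt.
55.386 × 0.514 ≈ 28.47 m/s → 28.5 m/s.

28.5 m/s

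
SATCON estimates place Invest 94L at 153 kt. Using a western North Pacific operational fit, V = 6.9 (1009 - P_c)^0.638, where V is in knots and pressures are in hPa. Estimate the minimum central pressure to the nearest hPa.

ΔP = (V / 6.9)^(1/0.638) = (153/6.9)^1.567.
153/6.9 = 22.174; 22.174^1.567 ≈ 128.67 hPa.
P_c = 1009 − 128.67 = 880.33 ≈ 880 hPa.

880 hPa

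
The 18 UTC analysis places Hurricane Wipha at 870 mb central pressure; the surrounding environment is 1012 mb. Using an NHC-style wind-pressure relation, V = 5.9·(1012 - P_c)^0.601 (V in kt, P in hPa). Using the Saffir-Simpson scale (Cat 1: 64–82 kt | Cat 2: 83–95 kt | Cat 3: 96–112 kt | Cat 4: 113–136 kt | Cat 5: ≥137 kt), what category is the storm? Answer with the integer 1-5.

4

ΔP = 1012 − 870 = 142 mb.
V ≈ 5.9 × 142^0.601 = 5.9 × 19.66 ≈ 116 kt.
116 kt falls in the Category 4 band.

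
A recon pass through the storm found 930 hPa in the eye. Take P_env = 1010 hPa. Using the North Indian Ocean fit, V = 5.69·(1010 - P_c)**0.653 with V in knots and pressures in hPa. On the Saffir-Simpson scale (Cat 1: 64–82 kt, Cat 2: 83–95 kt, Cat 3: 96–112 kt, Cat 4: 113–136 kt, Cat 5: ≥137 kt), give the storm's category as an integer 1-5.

3

ΔP = 1010 − 930 = 80 hPa.
V ≈ 5.69 × 80^0.653 = 5.69 × 17.49 ≈ 100 kt.
100 kt falls in the Category 3 band.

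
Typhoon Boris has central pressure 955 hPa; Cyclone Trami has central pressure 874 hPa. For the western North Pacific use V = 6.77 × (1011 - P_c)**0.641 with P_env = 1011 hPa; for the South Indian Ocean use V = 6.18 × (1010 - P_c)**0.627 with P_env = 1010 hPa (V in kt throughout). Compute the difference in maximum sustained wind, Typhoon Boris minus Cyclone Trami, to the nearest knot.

-45 kt

Typhoon Boris: ΔP = 56; V ≈ 6.77 × 56^0.641 ≈ 89.37 kt.
Cyclone Trami: ΔP = 136; V ≈ 6.18 × 136^0.627 ≈ 134.50 kt.
Difference ≈ 89.37 − 134.50 = -45.13 → -45 kt.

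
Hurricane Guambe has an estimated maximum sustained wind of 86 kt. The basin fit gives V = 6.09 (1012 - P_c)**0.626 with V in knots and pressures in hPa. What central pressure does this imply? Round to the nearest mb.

ΔP = (V / 6.09)^(1/0.626) = (86/6.09)^1.597.
86/6.09 = 14.122; 14.122^1.597 ≈ 68.69 mb.
P_c = 1012 − 68.69 = 943.31 ≈ 943 mb.

943 mb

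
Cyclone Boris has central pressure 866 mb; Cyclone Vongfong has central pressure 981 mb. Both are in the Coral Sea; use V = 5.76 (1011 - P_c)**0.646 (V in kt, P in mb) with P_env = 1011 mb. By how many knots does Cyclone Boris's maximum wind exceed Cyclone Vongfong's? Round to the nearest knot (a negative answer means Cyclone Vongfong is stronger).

92 kt

Cyclone Boris: ΔP = 145; V ≈ 5.76 × 145^0.646 ≈ 143.44 kt.
Cyclone Vongfong: ΔP = 30; V ≈ 5.76 × 30^0.646 ≈ 51.84 kt.
Difference ≈ 143.44 − 51.84 = 91.60 → 92 kt.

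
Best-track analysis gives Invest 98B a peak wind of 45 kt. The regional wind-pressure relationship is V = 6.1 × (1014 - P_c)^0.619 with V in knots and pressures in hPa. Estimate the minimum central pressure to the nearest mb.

989 mb

ΔP = (V / 6.1)^(1/0.619) = (45/6.1)^1.616.
45/6.1 = 7.377; 7.377^1.616 ≈ 25.24 mb.
P_c = 1014 − 25.24 = 988.76 ≈ 989 mb.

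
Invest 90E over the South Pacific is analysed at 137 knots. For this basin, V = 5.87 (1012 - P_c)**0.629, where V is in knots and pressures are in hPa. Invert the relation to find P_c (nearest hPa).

ΔP = (V / 5.87)^(1/0.629) = (137/5.87)^1.590.
137/5.87 = 23.339; 23.339^1.590 ≈ 149.63 hPa.
P_c = 1012 − 149.63 = 862.37 ≈ 862 hPa.

862 hPa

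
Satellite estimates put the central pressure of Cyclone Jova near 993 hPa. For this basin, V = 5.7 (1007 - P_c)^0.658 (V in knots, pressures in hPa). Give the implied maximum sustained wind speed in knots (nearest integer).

ΔP = 1007 − 993 = 14 hPa.
14^0.658 ≈ 5.677.
V ≈ 5.7 × 5.677 ≈ 32.4 kt.

32 kt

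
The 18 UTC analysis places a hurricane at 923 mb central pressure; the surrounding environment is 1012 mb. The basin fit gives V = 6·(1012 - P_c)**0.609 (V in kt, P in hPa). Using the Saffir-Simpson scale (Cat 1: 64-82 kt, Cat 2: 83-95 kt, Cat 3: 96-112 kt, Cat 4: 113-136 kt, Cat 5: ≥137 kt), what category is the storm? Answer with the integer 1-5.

2

ΔP = 1012 − 923 = 89 mb.
V ≈ 6 × 89^0.609 = 6 × 15.39 ≈ 92 kt.
92 kt falls in the Category 2 band.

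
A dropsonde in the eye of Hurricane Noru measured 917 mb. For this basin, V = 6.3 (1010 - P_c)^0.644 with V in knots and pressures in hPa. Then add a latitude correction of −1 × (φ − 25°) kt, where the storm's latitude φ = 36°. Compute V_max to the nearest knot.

106 kt

ΔP = 1010 − 917 = 93 mb.
93^0.644 ≈ 18.523.
V ≈ 6.3 × 18.523 ≈ 116.7 kt.
Latitude correction: −1 × (36 − 25) = -11 kt.
Corrected V ≈ 105.7 kt → 106 kt.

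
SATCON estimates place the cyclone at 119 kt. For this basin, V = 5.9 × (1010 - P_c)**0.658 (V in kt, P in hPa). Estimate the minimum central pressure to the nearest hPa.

ΔP = (V / 5.9)^(1/0.658) = (119/5.9)^1.520.
119/5.9 = 20.169; 20.169^1.520 ≈ 96.12 hPa.
P_c = 1010 − 96.12 = 913.88 ≈ 914 hPa.

914 hPa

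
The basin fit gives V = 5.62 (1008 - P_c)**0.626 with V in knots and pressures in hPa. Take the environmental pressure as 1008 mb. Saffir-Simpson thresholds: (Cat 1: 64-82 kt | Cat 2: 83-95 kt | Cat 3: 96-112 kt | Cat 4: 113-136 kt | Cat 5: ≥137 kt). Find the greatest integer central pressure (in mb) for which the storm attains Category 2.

Category 2 begins at V = 83 kt.
Required ΔP = (83/5.62)^(1/0.626) = 14.769^1.597 ≈ 73.78 mb.
P_c ≤ 1008 − 73.78 = 934.22, so the highest integer P_c is 934 mb.

934 mb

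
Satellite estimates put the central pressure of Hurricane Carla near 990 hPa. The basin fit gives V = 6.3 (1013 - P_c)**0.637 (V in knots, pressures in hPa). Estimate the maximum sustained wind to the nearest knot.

ΔP = 1013 − 990 = 23 hPa.
23^0.637 ≈ 7.369.
V ≈ 6.3 × 7.369 ≈ 46.4 kt.

46 kt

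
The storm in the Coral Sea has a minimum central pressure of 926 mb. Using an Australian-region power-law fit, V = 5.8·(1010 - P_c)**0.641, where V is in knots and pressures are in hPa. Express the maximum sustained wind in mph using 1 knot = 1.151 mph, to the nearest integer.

114 mph

ΔP = 1010 − 926 = 84 mb.
V ≈ 5.8 × 84^0.641 = 5.8 × 17.118 ≈ 99.287 kt.
99.287 × 1.151 ≈ 114.28 mph → 114 mph.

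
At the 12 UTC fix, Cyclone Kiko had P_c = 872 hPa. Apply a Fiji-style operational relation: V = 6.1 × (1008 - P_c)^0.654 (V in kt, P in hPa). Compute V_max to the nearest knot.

ΔP = 1008 − 872 = 136 hPa.
136^0.654 ≈ 24.850.
V ≈ 6.1 × 24.850 ≈ 151.6 kt.

152 kt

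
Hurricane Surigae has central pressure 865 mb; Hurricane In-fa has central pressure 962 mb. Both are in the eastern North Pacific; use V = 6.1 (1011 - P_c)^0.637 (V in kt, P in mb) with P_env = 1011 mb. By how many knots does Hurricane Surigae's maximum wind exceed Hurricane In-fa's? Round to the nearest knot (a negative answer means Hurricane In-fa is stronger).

73 kt

Hurricane Surigae: ΔP = 146; V ≈ 6.1 × 146^0.637 ≈ 145.89 kt.
Hurricane In-fa: ΔP = 49; V ≈ 6.1 × 49^0.637 ≈ 72.78 kt.
Difference ≈ 145.89 − 72.78 = 73.11 → 73 kt.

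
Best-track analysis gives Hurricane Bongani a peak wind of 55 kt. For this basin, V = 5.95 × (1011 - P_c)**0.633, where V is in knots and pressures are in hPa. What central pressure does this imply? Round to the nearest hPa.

977 hPa

ΔP = (V / 5.95)^(1/0.633) = (55/5.95)^1.580.
55/5.95 = 9.244; 9.244^1.580 ≈ 33.56 hPa.
P_c = 1011 − 33.56 = 977.44 ≈ 977 hPa.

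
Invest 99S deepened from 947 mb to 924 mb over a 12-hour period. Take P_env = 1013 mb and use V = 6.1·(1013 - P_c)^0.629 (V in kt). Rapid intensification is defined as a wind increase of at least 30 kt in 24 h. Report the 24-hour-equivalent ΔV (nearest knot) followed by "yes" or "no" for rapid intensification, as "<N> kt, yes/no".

35 kt, yes

V₁: ΔP = 66, V ≈ 6.1 × 66^0.629 ≈ 85.08 kt.
V₂: ΔP = 89, V ≈ 6.1 × 89^0.629 ≈ 102.68 kt.
ΔV over 12 h = 17.60 kt → 24 h equivalent = 17.60 × 24/12 ≈ 35.20 kt.
35 kt ≥ 30 kt ⇒ rapid intensification.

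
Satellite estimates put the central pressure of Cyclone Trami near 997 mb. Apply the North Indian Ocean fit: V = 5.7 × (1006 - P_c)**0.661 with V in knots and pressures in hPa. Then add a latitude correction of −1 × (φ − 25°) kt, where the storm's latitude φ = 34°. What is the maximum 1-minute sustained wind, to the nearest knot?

ΔP = 1006 − 997 = 9 mb.
9^0.661 ≈ 4.273.
V ≈ 5.7 × 4.273 ≈ 24.4 kt.
Latitude correction: −1 × (34 − 25) = -9 kt.
Corrected V ≈ 15.4 kt → 15 kt.

15 kt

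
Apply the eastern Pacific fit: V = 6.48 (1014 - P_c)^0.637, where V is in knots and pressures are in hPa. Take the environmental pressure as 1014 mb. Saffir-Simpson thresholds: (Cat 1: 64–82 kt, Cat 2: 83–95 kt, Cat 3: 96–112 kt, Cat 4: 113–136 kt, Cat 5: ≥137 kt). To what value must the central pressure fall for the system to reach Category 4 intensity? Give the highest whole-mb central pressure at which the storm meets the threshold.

925 mb

Category 4 begins at V = 113 kt.
Required ΔP = (113/6.48)^(1/0.637) = 17.438^1.570 ≈ 88.92 mb.
P_c ≤ 1014 − 88.92 = 925.08, so the highest integer P_c is 925 mb.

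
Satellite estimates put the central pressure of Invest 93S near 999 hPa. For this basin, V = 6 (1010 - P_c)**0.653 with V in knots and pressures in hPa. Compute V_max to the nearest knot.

ΔP = 1010 − 999 = 11 hPa.
11^0.653 ≈ 4.787.
V ≈ 6 × 4.787 ≈ 28.7 kt.

29 kt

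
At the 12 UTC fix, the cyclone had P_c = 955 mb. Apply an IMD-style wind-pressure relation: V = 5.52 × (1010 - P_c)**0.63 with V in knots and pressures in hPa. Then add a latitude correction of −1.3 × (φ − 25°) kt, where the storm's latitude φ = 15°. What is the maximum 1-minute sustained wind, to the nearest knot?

ΔP = 1010 − 955 = 55 mb.
55^0.63 ≈ 12.486.
V ≈ 5.52 × 12.486 ≈ 68.9 kt.
Latitude correction: −1.3 × (15 − 25) = 13 kt.
Corrected V ≈ 81.9 kt → 82 kt.

82 kt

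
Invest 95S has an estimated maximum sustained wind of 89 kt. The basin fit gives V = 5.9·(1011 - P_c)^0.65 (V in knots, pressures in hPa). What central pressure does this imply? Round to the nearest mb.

946 mb

ΔP = (V / 5.9)^(1/0.65) = (89/5.9)^1.538.
89/5.9 = 15.085; 15.085^1.538 ≈ 65.03 mb.
P_c = 1011 − 65.03 = 945.97 ≈ 946 mb.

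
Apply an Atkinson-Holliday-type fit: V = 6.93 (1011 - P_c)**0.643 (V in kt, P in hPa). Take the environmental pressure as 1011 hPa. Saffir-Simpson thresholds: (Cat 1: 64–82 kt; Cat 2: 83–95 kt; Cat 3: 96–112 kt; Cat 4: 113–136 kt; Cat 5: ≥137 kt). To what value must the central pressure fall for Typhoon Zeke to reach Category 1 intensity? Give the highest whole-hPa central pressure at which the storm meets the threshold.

979 hPa

Category 1 begins at V = 64 kt.
Required ΔP = (64/6.93)^(1/0.643) = 9.235^1.555 ≈ 31.73 hPa.
P_c ≤ 1011 − 31.73 = 979.27, so the highest integer P_c is 979 hPa.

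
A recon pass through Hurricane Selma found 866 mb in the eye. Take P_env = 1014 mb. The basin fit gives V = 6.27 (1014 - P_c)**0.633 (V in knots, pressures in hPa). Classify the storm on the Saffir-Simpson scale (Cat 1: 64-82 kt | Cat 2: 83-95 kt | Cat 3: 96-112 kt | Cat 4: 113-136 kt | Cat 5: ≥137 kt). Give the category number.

ΔP = 1014 − 866 = 148 mb.
V ≈ 6.27 × 148^0.633 = 6.27 × 23.65 ≈ 148 kt.
148 kt falls in the Category 5 band.

5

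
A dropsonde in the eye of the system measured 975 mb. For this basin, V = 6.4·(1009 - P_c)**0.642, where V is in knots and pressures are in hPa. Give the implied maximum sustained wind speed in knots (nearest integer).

ΔP = 1009 − 975 = 34 mb.
34^0.642 ≈ 9.621.
V ≈ 6.4 × 9.621 ≈ 61.6 kt.

62 kt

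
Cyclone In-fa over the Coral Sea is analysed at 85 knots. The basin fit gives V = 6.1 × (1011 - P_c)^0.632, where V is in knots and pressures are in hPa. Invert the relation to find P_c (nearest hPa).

ΔP = (V / 6.1)^(1/0.632) = (85/6.1)^1.582.
85/6.1 = 13.934; 13.934^1.582 ≈ 64.61 hPa.
P_c = 1011 − 64.61 = 946.39 ≈ 946 hPa.

946 hPa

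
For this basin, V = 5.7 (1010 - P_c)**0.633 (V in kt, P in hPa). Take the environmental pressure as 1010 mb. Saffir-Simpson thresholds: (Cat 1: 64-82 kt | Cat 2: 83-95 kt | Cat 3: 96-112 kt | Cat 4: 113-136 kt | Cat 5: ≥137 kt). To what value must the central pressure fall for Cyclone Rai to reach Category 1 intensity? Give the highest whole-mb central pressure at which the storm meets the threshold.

Category 1 begins at V = 64 kt.
Required ΔP = (64/5.7)^(1/0.633) = 11.228^1.580 ≈ 45.63 mb.
P_c ≤ 1010 − 45.63 = 964.37, so the highest integer P_c is 964 mb.

964 mb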